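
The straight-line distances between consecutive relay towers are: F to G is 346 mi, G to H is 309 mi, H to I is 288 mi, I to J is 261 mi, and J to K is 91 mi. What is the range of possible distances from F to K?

The maximum is all hops collinear in one direction: 346 + 309 + 288 + 261 + 91 = 1295.
The longest hop is 346; the others sum to 949. Since 346 ≤ 949, the path can fold back on itself completely, so the minimum distance is 0.

0 ≤ FK ≤ 1295 mi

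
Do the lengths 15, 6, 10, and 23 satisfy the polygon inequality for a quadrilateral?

Yes

A quadrilateral exists iff every side is shorter than the sum of the others — equivalently, the longest side is less than the sum of the rest.
Longest side 23 < 31 (sum of the remaining 3), so yes.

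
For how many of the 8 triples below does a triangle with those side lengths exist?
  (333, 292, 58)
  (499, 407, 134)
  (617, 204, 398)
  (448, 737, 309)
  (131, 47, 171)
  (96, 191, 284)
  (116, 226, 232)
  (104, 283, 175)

6

(58,292,333): 58+292 > 333 → valid
(134,407,499): 134+407 > 499 → valid
(204,398,617): 204+398 ≤ 617 → not valid
(309,448,737): 309+448 > 737 → valid
(47,131,171): 47+131 > 171 → valid
(96,191,284): 96+191 > 284 → valid
(116,226,232): 116+226 > 232 → valid
(104,175,283): 104+175 ≤ 283 → not valid
6 of the 8 triples form a triangle.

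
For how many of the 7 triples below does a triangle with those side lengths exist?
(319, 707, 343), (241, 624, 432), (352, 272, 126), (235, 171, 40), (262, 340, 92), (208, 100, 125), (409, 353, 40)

(319,343,707): 319+343 ≤ 707 → not valid
(241,432,624): 241+432 > 624 → valid
(126,272,352): 126+272 > 352 → valid
(40,171,235): 40+171 ≤ 235 → not valid
(92,262,340): 92+262 > 340 → valid
(100,125,208): 100+125 > 208 → valid
(40,353,409): 40+353 ≤ 409 → not valid
4 of the 7 triples form a triangle.

4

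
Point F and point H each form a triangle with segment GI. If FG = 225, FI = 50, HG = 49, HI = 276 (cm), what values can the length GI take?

227 < GI < 275

From triangle FGI: |225 − 50| < GI < 225 + 50, i.e. 175 < GI < 275.
From triangle HGI: 227 < GI < 325.
Both must hold, so GI lies in the intersection.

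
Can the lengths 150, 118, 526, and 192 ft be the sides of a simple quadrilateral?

No

For a quadrilateral, each side must be shorter than the sum of the others.
Here the longest side is 526, but the remaining 3 sides sum to only 460.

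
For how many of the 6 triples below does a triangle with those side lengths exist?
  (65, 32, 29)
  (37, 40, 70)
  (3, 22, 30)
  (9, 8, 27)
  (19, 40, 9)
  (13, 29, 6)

(29,32,65): 29+32 ≤ 65 → not valid
(37,40,70): 37+40 > 70 → valid
(3,22,30): 3+22 ≤ 30 → not valid
(8,9,27): 8+9 ≤ 27 → not valid
(9,19,40): 9+19 ≤ 40 → not valid
(6,13,29): 6+13 ≤ 29 → not valid
1 of the 6 triples forms a triangle.

1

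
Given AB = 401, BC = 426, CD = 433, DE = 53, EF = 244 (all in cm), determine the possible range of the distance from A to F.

0 ≤ AF ≤ 1557 cm

The maximum is all hops collinear in one direction: 401 + 426 + 433 + 53 + 244 = 1557.
The longest hop is 433; the others sum to 1124. Since 433 ≤ 1124, the path can fold back on itself completely, so the minimum distance is 0.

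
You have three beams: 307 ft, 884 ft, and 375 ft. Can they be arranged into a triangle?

No

The longest side is 884, but the other two sum to only 682.
682 < 884, so the triangle inequality fails.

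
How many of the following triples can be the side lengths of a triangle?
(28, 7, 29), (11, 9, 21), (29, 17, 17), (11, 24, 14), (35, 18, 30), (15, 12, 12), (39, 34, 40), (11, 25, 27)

7

(7,28,29): 7+28 > 29 → valid
(9,11,21): 9+11 ≤ 21 → not valid
(17,17,29): 17+17 > 29 → valid
(11,14,24): 11+14 > 24 → valid
(18,30,35): 18+30 > 35 → valid
(12,12,15): 12+12 > 15 → valid
(34,39,40): 34+39 > 40 → valid
(11,25,27): 11+25 > 27 → valid
7 of the 8 triples form a triangle.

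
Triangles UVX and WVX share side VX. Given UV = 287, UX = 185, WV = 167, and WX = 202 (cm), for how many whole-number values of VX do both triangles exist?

266

From triangle UVX: 102 < VX < 472.
From triangle WVX: 35 < VX < 369.
Intersection: 102 < VX < 369, so integers 103 through 368: 266 values.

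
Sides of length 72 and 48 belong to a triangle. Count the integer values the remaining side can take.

95

The third side lies in the open interval (24, 120).
Integers from 25 to 119 inclusive: 119 − 25 + 1 = 95.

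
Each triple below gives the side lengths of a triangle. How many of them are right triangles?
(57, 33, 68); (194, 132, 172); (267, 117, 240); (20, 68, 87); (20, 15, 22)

(57,33,68): 33²+57² = 4338 < 4624 = 68² → obtuse
(194,132,172): 132²+172² = 47008 > 37636 = 194² → acute
(267,117,240): 117²+240² = 71289 = 267² → right
(20,68,87): 20²+68² = 5024 < 7569 = 87² → obtuse
(20,15,22): 15²+20² = 625 > 484 = 22² → acute
1 of the 5 is right.

1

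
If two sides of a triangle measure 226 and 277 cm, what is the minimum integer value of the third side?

52

The third side must be strictly greater than |226 − 277| = 51.
The smallest integer above 51 is 52.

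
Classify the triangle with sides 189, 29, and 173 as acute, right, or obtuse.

Compare the square of the longest side to the sum of squares of the other two: 29² + 173² = 30770 < 35721 = 189².

obtuse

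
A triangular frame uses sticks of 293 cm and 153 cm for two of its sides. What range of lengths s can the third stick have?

By the triangle inequality, s must be less than 293 + 153 = 446 and greater than |293 − 153| = 140.

140 < s < 446 (cm)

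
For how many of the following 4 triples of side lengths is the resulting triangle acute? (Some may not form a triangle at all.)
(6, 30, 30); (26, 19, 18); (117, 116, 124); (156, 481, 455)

(6,30,30): 6²+30² = 936 > 900 = 30² → acute
(26,19,18): 18²+19² = 685 > 676 = 26² → acute
(117,116,124): 116²+117² = 27145 > 15376 = 124² → acute
(156,481,455): 156²+455² = 231361 = 481² → right
3 of the 4 are acute.

3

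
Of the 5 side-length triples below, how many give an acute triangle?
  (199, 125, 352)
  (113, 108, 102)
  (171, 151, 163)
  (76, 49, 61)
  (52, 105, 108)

4

(199,125,352): 125+199 ≤ 352, not a triangle
(113,108,102): 102²+108² = 22068 > 12769 = 113² → acute
(171,151,163): 151²+163² = 49370 > 29241 = 171² → acute
(76,49,61): 49²+61² = 6122 > 5776 = 76² → acute
(52,105,108): 52²+105² = 13729 > 11664 = 108² → acute
4 of the 5 are acute.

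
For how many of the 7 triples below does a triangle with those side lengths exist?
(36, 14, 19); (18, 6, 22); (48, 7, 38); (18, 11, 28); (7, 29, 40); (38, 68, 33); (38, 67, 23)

3

(14,19,36): 14+19 ≤ 36 → not valid
(6,18,22): 6+18 > 22 → valid
(7,38,48): 7+38 ≤ 48 → not valid
(11,18,28): 11+18 > 28 → valid
(7,29,40): 7+29 ≤ 40 → not valid
(33,38,68): 33+38 > 68 → valid
(23,38,67): 23+38 ≤ 67 → not valid
3 of the 7 triples form a triangle.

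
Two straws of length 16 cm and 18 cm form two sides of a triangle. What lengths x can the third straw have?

2 < x < 34

By the triangle inequality, x must be less than 16 + 18 = 34 and greater than |16 − 18| = 2.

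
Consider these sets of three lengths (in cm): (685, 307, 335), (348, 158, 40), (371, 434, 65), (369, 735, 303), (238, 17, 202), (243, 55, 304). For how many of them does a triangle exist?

(307,335,685): 307+335 ≤ 685 → not valid
(40,158,348): 40+158 ≤ 348 → not valid
(65,371,434): 65+371 > 434 → valid
(303,369,735): 303+369 ≤ 735 → not valid
(17,202,238): 17+202 ≤ 238 → not valid
(55,243,304): 55+243 ≤ 304 → not valid
1 of the 6 triples forms a triangle.

1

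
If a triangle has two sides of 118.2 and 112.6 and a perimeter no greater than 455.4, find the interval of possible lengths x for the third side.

5.6 < x ≤ 224.6

Triangle inequality alone gives 5.6 < x < 230.8.
The perimeter condition gives x ≤ 455.4 − 118.2 − 112.6 = 224.6.
Intersecting the two: 5.6 < x ≤ 224.6.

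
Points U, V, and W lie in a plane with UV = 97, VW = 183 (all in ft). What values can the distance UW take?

By the triangle inequality, |97 − 183| ≤ UW ≤ 97 + 183.

86 ≤ UW ≤ 280 ft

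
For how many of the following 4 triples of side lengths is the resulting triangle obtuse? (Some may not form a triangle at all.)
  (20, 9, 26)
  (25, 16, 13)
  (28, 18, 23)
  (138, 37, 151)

3

(20,9,26): 9²+20² = 481 < 676 = 26² → obtuse
(25,16,13): 13²+16² = 425 < 625 = 25² → obtuse
(28,18,23): 18²+23² = 853 > 784 = 28² → acute
(138,37,151): 37²+138² = 20413 < 22801 = 151² → obtuse
3 of the 4 are obtuse.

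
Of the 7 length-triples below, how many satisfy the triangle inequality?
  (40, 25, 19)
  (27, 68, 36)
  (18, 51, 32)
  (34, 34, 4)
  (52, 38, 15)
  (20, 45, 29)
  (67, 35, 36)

(19,25,40): 19+25 > 40 → valid
(27,36,68): 27+36 ≤ 68 → not valid
(18,32,51): 18+32 ≤ 51 → not valid
(4,34,34): 4+34 > 34 → valid
(15,38,52): 15+38 > 52 → valid
(20,29,45): 20+29 > 45 → valid
(35,36,67): 35+36 > 67 → valid
5 of the 7 triples form a triangle.

5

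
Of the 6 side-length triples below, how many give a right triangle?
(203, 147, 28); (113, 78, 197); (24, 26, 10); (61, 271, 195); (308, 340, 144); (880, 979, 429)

3

(203,147,28): 28+147 ≤ 203, not a triangle
(113,78,197): 78+113 ≤ 197, not a triangle
(24,26,10): 10²+24² = 676 = 26² → right
(61,271,195): 61+195 ≤ 271, not a triangle
(308,340,144): 144²+308² = 115600 = 340² → right
(880,979,429): 429²+880² = 958441 = 979² → right
3 of the 6 are right.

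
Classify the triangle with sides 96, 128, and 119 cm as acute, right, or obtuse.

Compare the square of the longest side to the sum of squares of the other two: 96² + 119² = 23377 > 16384 = 128².

acute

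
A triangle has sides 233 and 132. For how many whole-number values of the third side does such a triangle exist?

263

The third side lies in the open interval (101, 365).
Integers from 102 to 364 inclusive: 364 − 102 + 1 = 263.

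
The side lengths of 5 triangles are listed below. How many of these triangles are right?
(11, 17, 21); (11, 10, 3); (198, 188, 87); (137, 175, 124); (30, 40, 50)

(11,17,21): 11²+17² = 410 < 441 = 21² → obtuse
(11,10,3): 3²+10² = 109 < 121 = 11² → obtuse
(198,188,87): 87²+188² = 42913 > 39204 = 198² → acute
(137,175,124): 124²+137² = 34145 > 30625 = 175² → acute
(30,40,50): 30²+40² = 2500 = 50² → right
1 of the 5 is right.

1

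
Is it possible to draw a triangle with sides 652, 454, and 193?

The longest side is 652, but the other two sum to only 647.
647 < 652, so the triangle inequality fails.

No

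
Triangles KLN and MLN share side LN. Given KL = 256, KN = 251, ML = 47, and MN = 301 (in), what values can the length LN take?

From triangle KLN: |256 − 251| < LN < 256 + 251, i.e. 5 < LN < 507.
From triangle MLN: 254 < LN < 348.
Both must hold, so LN lies in the intersection.

254 < LN < 348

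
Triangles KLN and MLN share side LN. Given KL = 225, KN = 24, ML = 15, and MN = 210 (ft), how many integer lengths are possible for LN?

From triangle KLN: 201 < LN < 249.
From triangle MLN: 195 < LN < 225.
Intersection: 201 < LN < 225, so integers 202 through 224: 23 values.

23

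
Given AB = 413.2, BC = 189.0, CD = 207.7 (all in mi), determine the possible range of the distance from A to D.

16.5 ≤ AD ≤ 809.9 mi

The maximum is all hops collinear in one direction: 413.2 + 189.0 + 207.7 = 809.9.
The longest hop is 413.2; the others sum to 396.7. Folding the others back against it leaves at least 413.2 − 396.7 = 16.5.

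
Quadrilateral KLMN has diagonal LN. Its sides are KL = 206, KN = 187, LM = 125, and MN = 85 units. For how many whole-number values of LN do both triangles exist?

169

From triangle KLN: 19 < LN < 393.
From triangle MLN: 40 < LN < 210.
Intersection: 40 < LN < 210, so integers 41 through 209: 169 values.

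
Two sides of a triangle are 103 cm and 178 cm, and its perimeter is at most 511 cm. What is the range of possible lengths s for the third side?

Triangle inequality alone gives 75 < s < 281.
The perimeter condition gives s ≤ 511 − 103 − 178 = 230.
Intersecting the two: 75 < s ≤ 230.

75 < s ≤ 230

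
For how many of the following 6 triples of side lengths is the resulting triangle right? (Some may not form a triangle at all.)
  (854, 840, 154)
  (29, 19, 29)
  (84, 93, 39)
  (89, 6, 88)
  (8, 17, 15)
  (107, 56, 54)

2

(854,840,154): 154²+840² = 729316 = 854² → right
(29,19,29): 19²+29² = 1202 > 841 = 29² → acute
(84,93,39): 39²+84² = 8577 < 8649 = 93² → obtuse
(89,6,88): 6²+88² = 7780 < 7921 = 89² → obtuse
(8,17,15): 8²+15² = 289 = 17² → right
(107,56,54): 54²+56² = 6052 < 11449 = 107² → obtuse
2 of the 6 are right.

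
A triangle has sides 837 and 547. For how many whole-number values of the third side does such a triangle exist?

1093

The third side lies in the open interval (290, 1384).
Integers from 291 to 1383 inclusive: 1383 − 291 + 1 = 1093.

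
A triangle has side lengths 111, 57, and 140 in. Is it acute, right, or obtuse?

Compare the square of the longest side to the sum of squares of the other two: 57² + 111² = 15570 < 19600 = 140².

obtuse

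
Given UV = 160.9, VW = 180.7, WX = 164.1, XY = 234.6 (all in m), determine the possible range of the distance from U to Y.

0 ≤ UY ≤ 740.3 m

The maximum is all hops collinear in one direction: 160.9 + 180.7 + 164.1 + 234.6 = 740.3.
The longest hop is 234.6; the others sum to 505.7. Since 234.6 ≤ 505.7, the path can fold back on itself completely, so the minimum distance is 0.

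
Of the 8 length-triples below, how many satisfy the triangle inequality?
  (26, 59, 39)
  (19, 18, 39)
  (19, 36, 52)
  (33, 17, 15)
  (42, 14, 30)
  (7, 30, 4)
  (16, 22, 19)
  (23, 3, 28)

(26,39,59): 26+39 > 59 → valid
(18,19,39): 18+19 ≤ 39 → not valid
(19,36,52): 19+36 > 52 → valid
(15,17,33): 15+17 ≤ 33 → not valid
(14,30,42): 14+30 > 42 → valid
(4,7,30): 4+7 ≤ 30 → not valid
(16,19,22): 16+19 > 22 → valid
(3,23,28): 3+23 ≤ 28 → not valid
4 of the 8 triples form a triangle.

4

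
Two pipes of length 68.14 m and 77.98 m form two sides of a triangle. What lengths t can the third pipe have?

9.84 < t < 146.12 (m)

By the triangle inequality, t must be less than 68.14 + 77.98 = 146.12 and greater than |68.14 − 77.98| = 9.84.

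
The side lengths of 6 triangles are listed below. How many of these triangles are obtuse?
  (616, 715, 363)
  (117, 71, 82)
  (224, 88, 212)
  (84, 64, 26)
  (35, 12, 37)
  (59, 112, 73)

3

(616,715,363): 363²+616² = 511225 = 715² → right
(117,71,82): 71²+82² = 11765 < 13689 = 117² → obtuse
(224,88,212): 88²+212² = 52688 > 50176 = 224² → acute
(84,64,26): 26²+64² = 4772 < 7056 = 84² → obtuse
(35,12,37): 12²+35² = 1369 = 37² → right
(59,112,73): 59²+73² = 8810 < 12544 = 112² → obtuse
3 of the 6 are obtuse.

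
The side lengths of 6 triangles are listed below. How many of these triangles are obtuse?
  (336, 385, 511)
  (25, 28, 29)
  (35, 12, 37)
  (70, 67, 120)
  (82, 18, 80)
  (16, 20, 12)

1

(336,385,511): 336²+385² = 261121 = 511² → right
(25,28,29): 25²+28² = 1409 > 841 = 29² → acute
(35,12,37): 12²+35² = 1369 = 37² → right
(70,67,120): 67²+70² = 9389 < 14400 = 120² → obtuse
(82,18,80): 18²+80² = 6724 = 82² → right
(16,20,12): 12²+16² = 400 = 20² → right
1 of the 6 is obtuse.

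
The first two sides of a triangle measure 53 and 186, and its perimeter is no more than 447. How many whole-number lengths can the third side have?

Triangle inequality: 133 < x < 239. Perimeter ≤ 447 gives x ≤ 447 − 53 − 186 = 208.
So 133 < x ≤ 208; integers 134 through 208: 75 values.

75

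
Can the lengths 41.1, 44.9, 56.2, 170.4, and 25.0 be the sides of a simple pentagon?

No

For a pentagon, each side must be shorter than the sum of the others.
Here the longest side is 170.4, but the remaining 4 sides sum to only 167.2.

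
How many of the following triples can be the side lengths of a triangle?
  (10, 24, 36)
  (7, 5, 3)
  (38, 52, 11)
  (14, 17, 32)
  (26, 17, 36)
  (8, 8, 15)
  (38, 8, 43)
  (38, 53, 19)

(10,24,36): 10+24 ≤ 36 → not valid
(3,5,7): 3+5 > 7 → valid
(11,38,52): 11+38 ≤ 52 → not valid
(14,17,32): 14+17 ≤ 32 → not valid
(17,26,36): 17+26 > 36 → valid
(8,8,15): 8+8 > 15 → valid
(8,38,43): 8+38 > 43 → valid
(19,38,53): 19+38 > 53 → valid
5 of the 8 triples form a triangle.

5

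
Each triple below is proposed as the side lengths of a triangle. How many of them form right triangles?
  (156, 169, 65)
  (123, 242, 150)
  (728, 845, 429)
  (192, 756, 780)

3

(156,169,65): 65²+156² = 28561 = 169² → right
(123,242,150): 123²+150² = 37629 < 58564 = 242² → obtuse
(728,845,429): 429²+728² = 714025 = 845² → right
(192,756,780): 192²+756² = 608400 = 780² → right
3 of the 4 are right.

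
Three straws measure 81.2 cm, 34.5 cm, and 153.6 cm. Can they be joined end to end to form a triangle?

No

The longest side is 153.6, but the other two sum to only 115.7.
115.7 < 153.6, so the triangle inequality fails.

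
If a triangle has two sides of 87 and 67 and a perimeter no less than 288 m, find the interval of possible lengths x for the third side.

Triangle inequality alone gives 20 < x < 154.
The perimeter condition gives x ≥ 288 − 87 − 67 = 134.
Intersecting the two: 134 ≤ x < 154.

134 ≤ x < 154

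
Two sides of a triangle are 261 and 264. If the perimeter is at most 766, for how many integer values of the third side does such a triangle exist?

Triangle inequality: 3 < x < 525. Perimeter ≤ 766 gives x ≤ 766 − 261 − 264 = 241.
So 3 < x ≤ 241; integers 4 through 241: 238 values.

238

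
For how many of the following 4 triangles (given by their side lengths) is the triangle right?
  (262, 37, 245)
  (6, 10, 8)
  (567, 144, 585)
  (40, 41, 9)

3

(262,37,245): 37²+245² = 61394 < 68644 = 262² → obtuse
(6,10,8): 6²+8² = 100 = 10² → right
(567,144,585): 144²+567² = 342225 = 585² → right
(40,41,9): 9²+40² = 1681 = 41² → right
3 of the 4 are right.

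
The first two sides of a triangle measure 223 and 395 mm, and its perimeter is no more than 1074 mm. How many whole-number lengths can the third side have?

Triangle inequality: 172 < x < 618. Perimeter ≤ 1074 gives x ≤ 1074 − 223 − 395 = 456.
So 172 < x ≤ 456; integers 173 through 456: 284 values.

284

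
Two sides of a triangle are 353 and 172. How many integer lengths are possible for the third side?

The third side lies in the open interval (181, 525).
Integers from 182 to 524 inclusive: 524 − 182 + 1 = 343.

343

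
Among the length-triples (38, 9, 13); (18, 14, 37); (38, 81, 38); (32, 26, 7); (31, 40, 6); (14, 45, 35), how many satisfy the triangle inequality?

2

(9,13,38): 9+13 ≤ 38 → not valid
(14,18,37): 14+18 ≤ 37 → not valid
(38,38,81): 38+38 ≤ 81 → not valid
(7,26,32): 7+26 > 32 → valid
(6,31,40): 6+31 ≤ 40 → not valid
(14,35,45): 14+35 > 45 → valid
2 of the 6 triples form a triangle.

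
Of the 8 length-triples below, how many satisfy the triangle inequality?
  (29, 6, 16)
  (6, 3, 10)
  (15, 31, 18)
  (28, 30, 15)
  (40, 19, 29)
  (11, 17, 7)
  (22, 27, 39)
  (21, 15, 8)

(6,16,29): 6+16 ≤ 29 → not valid
(3,6,10): 3+6 ≤ 10 → not valid
(15,18,31): 15+18 > 31 → valid
(15,28,30): 15+28 > 30 → valid
(19,29,40): 19+29 > 40 → valid
(7,11,17): 7+11 > 17 → valid
(22,27,39): 22+27 > 39 → valid
(8,15,21): 8+15 > 21 → valid
6 of the 8 triples form a triangle.

6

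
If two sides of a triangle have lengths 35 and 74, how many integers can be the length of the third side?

The third side lies in the open interval (39, 109).
Integers from 40 to 108 inclusive: 108 − 40 + 1 = 69.

69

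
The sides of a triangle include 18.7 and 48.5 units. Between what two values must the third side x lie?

By the triangle inequality, x must be less than 18.7 + 48.5 = 67.2 and greater than |18.7 − 48.5| = 29.8.

29.8 < x < 67.2 (units)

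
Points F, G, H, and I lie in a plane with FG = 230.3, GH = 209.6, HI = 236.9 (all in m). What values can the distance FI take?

The maximum is all hops collinear in one direction: 230.3 + 209.6 + 236.9 = 676.8.
The longest hop is 236.9; the others sum to 439.9. Since 236.9 ≤ 439.9, the path can fold back on itself completely, so the minimum distance is 0.

0 ≤ FI ≤ 676.8 m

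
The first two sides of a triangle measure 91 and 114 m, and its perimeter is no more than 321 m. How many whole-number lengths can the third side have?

Triangle inequality: 23 < x < 205. Perimeter ≤ 321 gives x ≤ 321 − 91 − 114 = 116.
So 23 < x ≤ 116; integers 24 through 116: 93 values.

93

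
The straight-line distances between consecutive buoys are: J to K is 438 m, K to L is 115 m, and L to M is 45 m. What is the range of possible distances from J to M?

278 ≤ JM ≤ 598 m

The maximum is all hops collinear in one direction: 438 + 115 + 45 = 598.
The longest hop is 438; the others sum to 160. Folding the others back against it leaves at least 438 − 160 = 278.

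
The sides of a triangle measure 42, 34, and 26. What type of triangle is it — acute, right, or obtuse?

acute

Compare the square of the longest side to the sum of squares of the other two: 26² + 34² = 1832 > 1764 = 42².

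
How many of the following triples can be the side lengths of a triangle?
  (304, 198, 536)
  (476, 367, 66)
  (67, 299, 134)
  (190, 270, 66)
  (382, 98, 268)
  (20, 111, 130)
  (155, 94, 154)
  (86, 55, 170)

(198,304,536): 198+304 ≤ 536 → not valid
(66,367,476): 66+367 ≤ 476 → not valid
(67,134,299): 67+134 ≤ 299 → not valid
(66,190,270): 66+190 ≤ 270 → not valid
(98,268,382): 98+268 ≤ 382 → not valid
(20,111,130): 20+111 > 130 → valid
(94,154,155): 94+154 > 155 → valid
(55,86,170): 55+86 ≤ 170 → not valid
2 of the 8 triples form a triangle.

2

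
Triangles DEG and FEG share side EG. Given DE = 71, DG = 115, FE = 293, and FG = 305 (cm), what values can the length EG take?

From triangle DEG: |71 − 115| < EG < 71 + 115, i.e. 44 < EG < 186.
From triangle FEG: 12 < EG < 598.
Both must hold, so EG lies in the intersection.

44 < EG < 186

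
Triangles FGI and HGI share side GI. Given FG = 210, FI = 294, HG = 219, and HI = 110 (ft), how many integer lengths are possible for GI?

219

From triangle FGI: 84 < GI < 504.
From triangle HGI: 109 < GI < 329.
Intersection: 109 < GI < 329, so integers 110 through 328: 219 values.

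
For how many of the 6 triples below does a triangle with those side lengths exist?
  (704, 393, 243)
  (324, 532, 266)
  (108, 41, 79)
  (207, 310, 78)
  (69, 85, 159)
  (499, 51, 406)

2

(243,393,704): 243+393 ≤ 704 → not valid
(266,324,532): 266+324 > 532 → valid
(41,79,108): 41+79 > 108 → valid
(78,207,310): 78+207 ≤ 310 → not valid
(69,85,159): 69+85 ≤ 159 → not valid
(51,406,499): 51+406 ≤ 499 → not valid
2 of the 6 triples form a triangle.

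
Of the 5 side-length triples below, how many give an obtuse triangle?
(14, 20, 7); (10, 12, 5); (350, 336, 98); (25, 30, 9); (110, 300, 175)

(14,20,7): 7²+14² = 245 < 400 = 20² → obtuse
(10,12,5): 5²+10² = 125 < 144 = 12² → obtuse
(350,336,98): 98²+336² = 122500 = 350² → right
(25,30,9): 9²+25² = 706 < 900 = 30² → obtuse
(110,300,175): 110+175 ≤ 300, not a triangle
3 of the 5 are obtuse.

3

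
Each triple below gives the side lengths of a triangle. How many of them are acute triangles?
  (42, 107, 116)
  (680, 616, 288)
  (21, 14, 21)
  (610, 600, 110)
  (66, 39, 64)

(42,107,116): 42²+107² = 13213 < 13456 = 116² → obtuse
(680,616,288): 288²+616² = 462400 = 680² → right
(21,14,21): 14²+21² = 637 > 441 = 21² → acute
(610,600,110): 110²+600² = 372100 = 610² → right
(66,39,64): 39²+64² = 5617 > 4356 = 66² → acute
2 of the 5 are acute.

2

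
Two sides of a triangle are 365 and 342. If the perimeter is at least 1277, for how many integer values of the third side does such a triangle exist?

137

Triangle inequality: 23 < x < 707. Perimeter ≥ 1277 gives x ≥ 1277 − 365 − 342 = 570.
So 570 ≤ x < 707; integers 570 through 706: 137 values.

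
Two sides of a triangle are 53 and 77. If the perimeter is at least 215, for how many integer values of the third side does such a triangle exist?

45

Triangle inequality: 24 < x < 130. Perimeter ≥ 215 gives x ≥ 215 − 53 − 77 = 85.
So 85 ≤ x < 130; integers 85 through 129: 45 values.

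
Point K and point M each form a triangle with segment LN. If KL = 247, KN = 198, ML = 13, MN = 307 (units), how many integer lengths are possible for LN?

25

From triangle KLN: 49 < LN < 445.
From triangle MLN: 294 < LN < 320.
Intersection: 294 < LN < 320, so integers 295 through 319: 25 values.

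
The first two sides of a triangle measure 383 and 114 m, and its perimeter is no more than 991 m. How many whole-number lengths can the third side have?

Triangle inequality: 269 < x < 497. Perimeter ≤ 991 gives x ≤ 991 − 383 − 114 = 494.
So 269 < x ≤ 494; integers 270 through 494: 225 values.

225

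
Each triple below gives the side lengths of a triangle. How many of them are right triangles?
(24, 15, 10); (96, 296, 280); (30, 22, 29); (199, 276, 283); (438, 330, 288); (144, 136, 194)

(24,15,10): 10²+15² = 325 < 576 = 24² → obtuse
(96,296,280): 96²+280² = 87616 = 296² → right
(30,22,29): 22²+29² = 1325 > 900 = 30² → acute
(199,276,283): 199²+276² = 115777 > 80089 = 283² → acute
(438,330,288): 288²+330² = 191844 = 438² → right
(144,136,194): 136²+144² = 39232 > 37636 = 194² → acute
2 of the 6 are right.

2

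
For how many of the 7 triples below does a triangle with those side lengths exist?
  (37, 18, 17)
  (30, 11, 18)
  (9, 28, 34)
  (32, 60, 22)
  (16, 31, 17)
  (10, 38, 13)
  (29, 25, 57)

(17,18,37): 17+18 ≤ 37 → not valid
(11,18,30): 11+18 ≤ 30 → not valid
(9,28,34): 9+28 > 34 → valid
(22,32,60): 22+32 ≤ 60 → not valid
(16,17,31): 16+17 > 31 → valid
(10,13,38): 10+13 ≤ 38 → not valid
(25,29,57): 25+29 ≤ 57 → not valid
2 of the 7 triples form a triangle.

2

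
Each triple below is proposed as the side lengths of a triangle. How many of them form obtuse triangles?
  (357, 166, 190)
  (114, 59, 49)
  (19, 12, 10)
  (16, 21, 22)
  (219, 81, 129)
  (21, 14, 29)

(357,166,190): 166+190 ≤ 357, not a triangle
(114,59,49): 49+59 ≤ 114, not a triangle
(19,12,10): 10²+12² = 244 < 361 = 19² → obtuse
(16,21,22): 16²+21² = 697 > 484 = 22² → acute
(219,81,129): 81+129 ≤ 219, not a triangle
(21,14,29): 14²+21² = 637 < 841 = 29² → obtuse
2 of the 6 are obtuse.

2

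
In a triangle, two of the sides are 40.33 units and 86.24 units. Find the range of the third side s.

By the triangle inequality, s must be less than 40.33 + 86.24 = 126.57 and greater than |40.33 − 86.24| = 45.91.

45.91 < s < 126.57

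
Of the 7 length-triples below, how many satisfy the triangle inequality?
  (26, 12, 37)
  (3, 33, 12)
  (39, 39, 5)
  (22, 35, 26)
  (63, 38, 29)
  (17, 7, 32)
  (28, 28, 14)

5

(12,26,37): 12+26 > 37 → valid
(3,12,33): 3+12 ≤ 33 → not valid
(5,39,39): 5+39 > 39 → valid
(22,26,35): 22+26 > 35 → valid
(29,38,63): 29+38 > 63 → valid
(7,17,32): 7+17 ≤ 32 → not valid
(14,28,28): 14+28 > 28 → valid
5 of the 7 triples form a triangle.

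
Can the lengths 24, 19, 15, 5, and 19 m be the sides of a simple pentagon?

Yes

A pentagon exists iff every side is shorter than the sum of the others — equivalently, the longest side is less than the sum of the rest.
Longest side 24 < 58 (sum of the remaining 4), so yes.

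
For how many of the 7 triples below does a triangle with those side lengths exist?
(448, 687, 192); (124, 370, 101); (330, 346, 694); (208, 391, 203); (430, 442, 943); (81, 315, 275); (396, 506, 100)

2

(192,448,687): 192+448 ≤ 687 → not valid
(101,124,370): 101+124 ≤ 370 → not valid
(330,346,694): 330+346 ≤ 694 → not valid
(203,208,391): 203+208 > 391 → valid
(430,442,943): 430+442 ≤ 943 → not valid
(81,275,315): 81+275 > 315 → valid
(100,396,506): 100+396 ≤ 506 → not valid
2 of the 7 triples form a triangle.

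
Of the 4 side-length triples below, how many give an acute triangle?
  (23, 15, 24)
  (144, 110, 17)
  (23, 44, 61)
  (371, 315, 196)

(23,15,24): 15²+23² = 754 > 576 = 24² → acute
(144,110,17): 17+110 ≤ 144, not a triangle
(23,44,61): 23²+44² = 2465 < 3721 = 61² → obtuse
(371,315,196): 196²+315² = 137641 = 371² → right
1 of the 4 is acute.

1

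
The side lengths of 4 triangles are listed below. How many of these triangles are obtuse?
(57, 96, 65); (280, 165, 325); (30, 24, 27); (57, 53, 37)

1

(57,96,65): 57²+65² = 7474 < 9216 = 96² → obtuse
(280,165,325): 165²+280² = 105625 = 325² → right
(30,24,27): 24²+27² = 1305 > 900 = 30² → acute
(57,53,37): 37²+53² = 4178 > 3249 = 57² → acute
1 of the 4 is obtuse.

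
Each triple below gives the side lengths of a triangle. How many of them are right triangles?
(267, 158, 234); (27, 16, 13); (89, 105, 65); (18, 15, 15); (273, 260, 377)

(267,158,234): 158²+234² = 79720 > 71289 = 267² → acute
(27,16,13): 13²+16² = 425 < 729 = 27² → obtuse
(89,105,65): 65²+89² = 12146 > 11025 = 105² → acute
(18,15,15): 15²+15² = 450 > 324 = 18² → acute
(273,260,377): 260²+273² = 142129 = 377² → right
1 of the 5 is right.

1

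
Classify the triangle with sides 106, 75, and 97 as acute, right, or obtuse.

acute

Compare the square of the longest side to the sum of squares of the other two: 75² + 97² = 15034 > 11236 = 106².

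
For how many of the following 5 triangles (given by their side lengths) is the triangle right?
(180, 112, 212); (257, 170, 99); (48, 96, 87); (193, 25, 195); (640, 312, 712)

(180,112,212): 112²+180² = 44944 = 212² → right
(257,170,99): 99²+170² = 38701 < 66049 = 257² → obtuse
(48,96,87): 48²+87² = 9873 > 9216 = 96² → acute
(193,25,195): 25²+193² = 37874 < 38025 = 195² → obtuse
(640,312,712): 312²+640² = 506944 = 712² → right
2 of the 5 are right.

2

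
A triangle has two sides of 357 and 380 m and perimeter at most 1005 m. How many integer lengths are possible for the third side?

Triangle inequality: 23 < x < 737. Perimeter ≤ 1005 gives x ≤ 1005 − 357 − 380 = 268.
So 23 < x ≤ 268; integers 24 through 268: 245 values.

245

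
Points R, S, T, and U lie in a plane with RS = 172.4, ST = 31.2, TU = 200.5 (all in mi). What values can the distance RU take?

The maximum is all hops collinear in one direction: 172.4 + 31.2 + 200.5 = 404.1.
The longest hop is 200.5; the others sum to 203.6. Since 200.5 ≤ 203.6, the path can fold back on itself completely, so the minimum distance is 0.

0 ≤ RU ≤ 404.1 mi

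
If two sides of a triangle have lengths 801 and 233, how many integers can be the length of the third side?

The third side lies in the open interval (568, 1034).
Integers from 569 to 1033 inclusive: 1033 − 569 + 1 = 465.

465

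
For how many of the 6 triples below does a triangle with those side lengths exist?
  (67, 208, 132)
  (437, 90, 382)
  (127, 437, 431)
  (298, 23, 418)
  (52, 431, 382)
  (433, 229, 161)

3

(67,132,208): 67+132 ≤ 208 → not valid
(90,382,437): 90+382 > 437 → valid
(127,431,437): 127+431 > 437 → valid
(23,298,418): 23+298 ≤ 418 → not valid
(52,382,431): 52+382 > 431 → valid
(161,229,433): 161+229 ≤ 433 → not valid
3 of the 6 triples form a triangle.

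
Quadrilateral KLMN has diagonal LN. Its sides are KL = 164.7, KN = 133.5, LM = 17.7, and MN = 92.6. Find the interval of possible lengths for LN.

From triangle KLN: |164.7 − 133.5| < LN < 164.7 + 133.5, i.e. 31.2 < LN < 298.2.
From triangle MLN: 74.9 < LN < 110.3.
Both must hold, so LN lies in the intersection.

74.9 < LN < 110.3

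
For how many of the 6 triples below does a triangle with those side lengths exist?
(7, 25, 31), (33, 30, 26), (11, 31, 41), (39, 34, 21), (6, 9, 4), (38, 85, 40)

5

(7,25,31): 7+25 > 31 → valid
(26,30,33): 26+30 > 33 → valid
(11,31,41): 11+31 > 41 → valid
(21,34,39): 21+34 > 39 → valid
(4,6,9): 4+6 > 9 → valid
(38,40,85): 38+40 ≤ 85 → not valid
5 of the 6 triples form a triangle.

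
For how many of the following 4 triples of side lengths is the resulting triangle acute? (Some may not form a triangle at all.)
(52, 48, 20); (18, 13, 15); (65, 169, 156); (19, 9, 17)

2

(52,48,20): 20²+48² = 2704 = 52² → right
(18,13,15): 13²+15² = 394 > 324 = 18² → acute
(65,169,156): 65²+156² = 28561 = 169² → right
(19,9,17): 9²+17² = 370 > 361 = 19² → acute
2 of the 4 are acute.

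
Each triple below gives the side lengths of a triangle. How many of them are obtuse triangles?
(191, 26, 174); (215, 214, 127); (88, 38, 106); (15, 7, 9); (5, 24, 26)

(191,26,174): 26²+174² = 30952 < 36481 = 191² → obtuse
(215,214,127): 127²+214² = 61925 > 46225 = 215² → acute
(88,38,106): 38²+88² = 9188 < 11236 = 106² → obtuse
(15,7,9): 7²+9² = 130 < 225 = 15² → obtuse
(5,24,26): 5²+24² = 601 < 676 = 26² → obtuse
4 of the 5 are obtuse.

4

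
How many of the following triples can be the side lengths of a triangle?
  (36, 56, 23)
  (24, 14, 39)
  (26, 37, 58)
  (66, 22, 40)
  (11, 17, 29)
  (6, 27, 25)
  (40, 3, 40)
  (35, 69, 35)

5

(23,36,56): 23+36 > 56 → valid
(14,24,39): 14+24 ≤ 39 → not valid
(26,37,58): 26+37 > 58 → valid
(22,40,66): 22+40 ≤ 66 → not valid
(11,17,29): 11+17 ≤ 29 → not valid
(6,25,27): 6+25 > 27 → valid
(3,40,40): 3+40 > 40 → valid
(35,35,69): 35+35 > 69 → valid
5 of the 8 triples form a triangle.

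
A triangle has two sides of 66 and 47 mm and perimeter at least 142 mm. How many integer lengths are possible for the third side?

84

Triangle inequality: 19 < x < 113. Perimeter ≥ 142 gives x ≥ 142 − 66 − 47 = 29.
So 29 ≤ x < 113; integers 29 through 112: 84 values.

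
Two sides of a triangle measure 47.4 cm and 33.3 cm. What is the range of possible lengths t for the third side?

By the triangle inequality, t must be less than 47.4 + 33.3 = 80.7 and greater than |47.4 − 33.3| = 14.1.

14.1 < t < 80.7 (cm)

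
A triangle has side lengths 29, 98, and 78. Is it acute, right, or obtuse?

obtuse

Compare the square of the longest side to the sum of squares of the other two: 29² + 78² = 6925 < 9604 = 98².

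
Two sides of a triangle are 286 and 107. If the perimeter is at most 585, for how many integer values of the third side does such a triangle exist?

13

Triangle inequality: 179 < x < 393. Perimeter ≤ 585 gives x ≤ 585 − 286 − 107 = 192.
So 179 < x ≤ 192; integers 180 through 192: 13 values.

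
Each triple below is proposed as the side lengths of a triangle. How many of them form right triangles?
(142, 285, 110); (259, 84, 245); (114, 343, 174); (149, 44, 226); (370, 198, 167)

1

(142,285,110): 110+142 ≤ 285, not a triangle
(259,84,245): 84²+245² = 67081 = 259² → right
(114,343,174): 114+174 ≤ 343, not a triangle
(149,44,226): 44+149 ≤ 226, not a triangle
(370,198,167): 167+198 ≤ 370, not a triangle
1 of the 5 is right.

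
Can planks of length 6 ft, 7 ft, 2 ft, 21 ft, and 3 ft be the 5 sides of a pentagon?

For a pentagon, each side must be shorter than the sum of the others.
Here the longest side is 21, but the remaining 4 sides sum to only 18.

No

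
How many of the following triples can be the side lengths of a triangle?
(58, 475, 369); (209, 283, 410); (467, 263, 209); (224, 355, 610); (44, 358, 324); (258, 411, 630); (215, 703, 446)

4

(58,369,475): 58+369 ≤ 475 → not valid
(209,283,410): 209+283 > 410 → valid
(209,263,467): 209+263 > 467 → valid
(224,355,610): 224+355 ≤ 610 → not valid
(44,324,358): 44+324 > 358 → valid
(258,411,630): 258+411 > 630 → valid
(215,446,703): 215+446 ≤ 703 → not valid
4 of the 7 triples form a triangle.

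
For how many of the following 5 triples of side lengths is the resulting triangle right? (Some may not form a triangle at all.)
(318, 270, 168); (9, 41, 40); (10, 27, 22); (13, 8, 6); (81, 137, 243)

(318,270,168): 168²+270² = 101124 = 318² → right
(9,41,40): 9²+40² = 1681 = 41² → right
(10,27,22): 10²+22² = 584 < 729 = 27² → obtuse
(13,8,6): 6²+8² = 100 < 169 = 13² → obtuse
(81,137,243): 81+137 ≤ 243, not a triangle
2 of the 5 are right.

2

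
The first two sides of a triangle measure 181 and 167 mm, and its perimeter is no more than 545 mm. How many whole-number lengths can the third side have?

183

Triangle inequality: 14 < x < 348. Perimeter ≤ 545 gives x ≤ 545 − 181 − 167 = 197.
So 14 < x ≤ 197; integers 15 through 197: 183 values.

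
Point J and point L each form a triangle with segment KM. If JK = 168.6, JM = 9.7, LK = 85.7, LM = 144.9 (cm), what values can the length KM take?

158.9 < KM < 178.3

From triangle JKM: |168.6 − 9.7| < KM < 168.6 + 9.7, i.e. 158.9 < KM < 178.3.
From triangle LKM: 59.2 < KM < 230.6.
Both must hold, so KM lies in the intersection.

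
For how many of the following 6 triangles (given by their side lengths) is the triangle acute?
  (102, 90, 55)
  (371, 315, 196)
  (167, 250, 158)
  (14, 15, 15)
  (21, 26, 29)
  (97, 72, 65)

3

(102,90,55): 55²+90² = 11125 > 10404 = 102² → acute
(371,315,196): 196²+315² = 137641 = 371² → right
(167,250,158): 158²+167² = 52853 < 62500 = 250² → obtuse
(14,15,15): 14²+15² = 421 > 225 = 15² → acute
(21,26,29): 21²+26² = 1117 > 841 = 29² → acute
(97,72,65): 65²+72² = 9409 = 97² → right
3 of the 6 are acute.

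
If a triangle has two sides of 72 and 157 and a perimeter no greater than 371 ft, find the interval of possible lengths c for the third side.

Triangle inequality alone gives 85 < c < 229.
The perimeter condition gives c ≤ 371 − 72 − 157 = 142.
Intersecting the two: 85 < c ≤ 142.

85 < c ≤ 142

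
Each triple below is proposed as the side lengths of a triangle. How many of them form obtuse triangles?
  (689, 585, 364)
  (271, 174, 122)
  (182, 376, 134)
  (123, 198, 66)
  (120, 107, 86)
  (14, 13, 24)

(689,585,364): 364²+585² = 474721 = 689² → right
(271,174,122): 122²+174² = 45160 < 73441 = 271² → obtuse
(182,376,134): 134+182 ≤ 376, not a triangle
(123,198,66): 66+123 ≤ 198, not a triangle
(120,107,86): 86²+107² = 18845 > 14400 = 120² → acute
(14,13,24): 13²+14² = 365 < 576 = 24² → obtuse
2 of the 6 are obtuse.

2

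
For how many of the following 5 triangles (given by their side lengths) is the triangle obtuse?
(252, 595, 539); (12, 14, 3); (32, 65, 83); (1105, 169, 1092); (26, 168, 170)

(252,595,539): 252²+539² = 354025 = 595² → right
(12,14,3): 3²+12² = 153 < 196 = 14² → obtuse
(32,65,83): 32²+65² = 5249 < 6889 = 83² → obtuse
(1105,169,1092): 169²+1092² = 1221025 = 1105² → right
(26,168,170): 26²+168² = 28900 = 170² → right
2 of the 5 are obtuse.

2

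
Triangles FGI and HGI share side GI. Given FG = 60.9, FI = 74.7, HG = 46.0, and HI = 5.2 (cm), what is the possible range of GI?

From triangle FGI: |60.9 − 74.7| < GI < 60.9 + 74.7, i.e. 13.8 < GI < 135.6.
From triangle HGI: 40.8 < GI < 51.2.
Both must hold, so GI lies in the intersection.

40.8 < GI < 51.2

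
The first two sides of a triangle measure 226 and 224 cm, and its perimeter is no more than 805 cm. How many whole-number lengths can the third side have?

Triangle inequality: 2 < x < 450. Perimeter ≤ 805 gives x ≤ 805 − 226 − 224 = 355.
So 2 < x ≤ 355; integers 3 through 355: 353 values.

353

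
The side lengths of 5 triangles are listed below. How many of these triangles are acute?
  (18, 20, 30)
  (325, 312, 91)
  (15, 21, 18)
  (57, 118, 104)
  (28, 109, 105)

2

(18,20,30): 18²+20² = 724 < 900 = 30² → obtuse
(325,312,91): 91²+312² = 105625 = 325² → right
(15,21,18): 15²+18² = 549 > 441 = 21² → acute
(57,118,104): 57²+104² = 14065 > 13924 = 118² → acute
(28,109,105): 28²+105² = 11809 < 11881 = 109² → obtuse
2 of the 5 are acute.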